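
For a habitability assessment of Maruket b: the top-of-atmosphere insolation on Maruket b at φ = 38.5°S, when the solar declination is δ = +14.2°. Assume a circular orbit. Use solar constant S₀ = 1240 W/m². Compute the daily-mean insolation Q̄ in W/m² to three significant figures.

Q̄ ≈ 211 W/m²

cos H₀ = −tan(-38.5°) tan(+14.200°) = 0.2013, H₀ = 1.3681 rad.
Bracket: H₀ sin φ sin δ + cos φ cos δ sin H₀ = 1.3681×-0.62251×0.24531 + 0.78261×0.96945×0.97953 = -0.208920 + 0.743171 = 0.534251.
Q̄ = (S₀/π) × [bracket] = (1240/π) × 0.534251 = 210.9 W/m².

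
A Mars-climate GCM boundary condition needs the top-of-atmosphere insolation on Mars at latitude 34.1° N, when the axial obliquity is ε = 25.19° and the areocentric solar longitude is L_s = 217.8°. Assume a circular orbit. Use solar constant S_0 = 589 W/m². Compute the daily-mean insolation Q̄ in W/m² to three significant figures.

Q̄ ≈ 109 W/m²

sin δ = sin 25.19° × sin 217.8° = -0.26087, so δ = -15.121°.
cos h₀ = −tan(+34.1°) tan(-15.121°) = 0.1830, h₀ = 1.3868 rad.
Bracket: h₀ sin ϕ sin δ + cos ϕ cos δ sin h₀ = 1.3868×0.56064×-0.26087 + 0.82806×0.96537×0.98312 = -0.202825 + 0.785891 = 0.583066.
Q̄ = (S_0/π) × [bracket] = (589/π) × 0.583066 = 109.3 W/m².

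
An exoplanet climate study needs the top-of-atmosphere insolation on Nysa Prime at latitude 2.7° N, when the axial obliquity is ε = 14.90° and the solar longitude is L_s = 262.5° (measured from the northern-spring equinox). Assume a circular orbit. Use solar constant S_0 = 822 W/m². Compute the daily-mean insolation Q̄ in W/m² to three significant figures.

Solar declination: sin δ = sin ε · sin L_s = sin 14.90° × sin 262.5° = -0.25493, so δ = -14.770°.
cos h₀ = −tan(+2.7°) tan(-14.770°) = 0.0124, h₀ = 1.5584 rad.
Bracket: h₀ sin ϕ sin δ + cos ϕ cos δ sin h₀ = 1.5584×0.04711×-0.25493 + 0.99889×0.96696×0.99992 = -0.018716 + 0.965809 = 0.947093.
Q̄ = (S_0/π) × [bracket] = (822/π) × 0.947093 = 247.8 W/m².

Q̄ ≈ 248 W/m²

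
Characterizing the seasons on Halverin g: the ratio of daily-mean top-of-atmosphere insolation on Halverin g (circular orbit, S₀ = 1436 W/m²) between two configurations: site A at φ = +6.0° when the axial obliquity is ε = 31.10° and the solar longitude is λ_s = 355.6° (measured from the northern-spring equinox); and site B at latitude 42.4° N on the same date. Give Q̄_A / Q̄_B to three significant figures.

Q̄_A / Q̄_B ≈ 1.42

— Configuration A (φ=+6.0°):
Solar declination: sin δ = sin ε · sin λ_s = sin 31.10° × sin 355.6° = -0.03963, so δ = -2.271°.
cos H₀ = −tan(+6.0°) tan(-2.271°) = 0.0042, H₀ = 1.5666 rad.
Bracket: H₀ sin φ sin δ + cos φ cos δ sin H₀ = 1.5666×0.10453×-0.03963 + 0.99452×0.99921×0.99999 = -0.006490 + 0.993724 = 0.987234.
Q̄ = (S₀/π) × [bracket] = (1436/π) × 0.987234 = 451.26 W/m².
— Configuration B (φ=+42.4°):
cos H₀ = −tan(+42.4°) tan(-2.271°) = 0.0362, H₀ = 1.5346 rad.
Bracket: H₀ sin φ sin δ + cos φ cos δ sin H₀ = 1.5346×0.67430×-0.03963 + 0.73846×0.99921×0.99934 = -0.041008 + 0.737390 = 0.696382.
Q̄ = (S₀/π) × [bracket] = (1436/π) × 0.696382 = 318.31 W/m².
Ratio Q̄_A / Q̄_B = 451.26 / 318.31 = 1.418.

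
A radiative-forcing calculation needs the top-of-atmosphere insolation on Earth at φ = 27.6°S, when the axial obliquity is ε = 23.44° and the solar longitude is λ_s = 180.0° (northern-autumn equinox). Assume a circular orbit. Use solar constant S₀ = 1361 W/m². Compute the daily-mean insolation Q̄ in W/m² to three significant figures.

Q̄ ≈ 384 W/m²

Solar declination: sin δ = sin ε · sin λ_s = sin 23.44° × sin 180.0° = 0.00000, so δ = +0.000°.
cos H₀ = −tan(-27.6°) tan(+0.000°) = 0.0000, H₀ = 1.5708 rad.
Bracket: H₀ sin φ sin δ + cos φ cos δ sin H₀ = 1.5708×-0.46330×0.00000 + 0.88620×1.00000×1.00000 = -0.000000 + 0.886200 = 0.886200.
Q̄ = (S₀/π) × [bracket] = (1361/π) × 0.886200 = 383.9 W/m².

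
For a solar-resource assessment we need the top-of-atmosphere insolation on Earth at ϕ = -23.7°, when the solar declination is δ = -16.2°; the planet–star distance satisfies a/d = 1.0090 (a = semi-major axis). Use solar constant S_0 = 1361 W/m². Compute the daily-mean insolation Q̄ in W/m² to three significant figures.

cos h₀ = −tan(-23.7°) tan(-16.200°) = -0.1275, h₀ = 1.6987 rad.
Bracket: h₀ sin ϕ sin δ + cos ϕ cos δ sin h₀ = 1.6987×-0.40195×-0.27899 + 0.91566×0.96029×0.99183 = 0.190492 + 0.872115 = 1.062607.
Inverse-square distance factor (a/d)² = 1.0090² = 1.018081.
Q̄ = (S_0/π) × 1.018081 × [bracket] = (1361/π) × 1.018081 × 1.062607 = 468.7 W/m².

Q̄ ≈ 469 W/m²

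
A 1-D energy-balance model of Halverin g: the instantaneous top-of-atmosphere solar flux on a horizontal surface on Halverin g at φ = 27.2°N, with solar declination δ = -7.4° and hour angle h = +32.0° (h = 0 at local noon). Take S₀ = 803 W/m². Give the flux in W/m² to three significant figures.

553 W/m²

cos θ_z = sin φ sin δ + cos φ cos δ cos h = -0.058872 + 0.747986 = 0.689114.
Flux = S₀ · cos θ_z = 803 × 0.689114 = 553.4 W/m².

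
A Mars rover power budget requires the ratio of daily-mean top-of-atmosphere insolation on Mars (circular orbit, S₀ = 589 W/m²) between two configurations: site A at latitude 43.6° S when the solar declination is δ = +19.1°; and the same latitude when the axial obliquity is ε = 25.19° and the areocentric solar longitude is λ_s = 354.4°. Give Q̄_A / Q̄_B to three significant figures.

Q̄_A / Q̄_B ≈ 0.478

— Configuration A (φ=-43.6°):
cos H₀ = −tan(-43.6°) tan(+19.100°) = 0.3298, H₀ = 1.2347 rad.
Bracket: H₀ sin φ sin δ + cos φ cos δ sin H₀ = 1.2347×-0.68962×0.32722 + 0.72417×0.94495×0.94407 = -0.278619 + 0.646031 = 0.367412.
Q̄ = (S₀/π) × [bracket] = (589/π) × 0.367412 = 68.884 W/m².
— Configuration B (φ=-43.6°):
sin δ = sin 25.19° × sin 354.4° = -0.04153, so δ = -2.380°.
cos H₀ = −tan(-43.6°) tan(-2.380°) = -0.0396, H₀ = 1.6104 rad.
Bracket: H₀ sin φ sin δ + cos φ cos δ sin H₀ = 1.6104×-0.68962×-0.04153 + 0.72417×0.99914×0.99922 = 0.046122 + 0.722983 = 0.769105.
Q̄ = (S₀/π) × [bracket] = (589/π) × 0.769105 = 144.20 W/m².
Ratio Q̄_A / Q̄_B = 68.884 / 144.20 = 0.4777.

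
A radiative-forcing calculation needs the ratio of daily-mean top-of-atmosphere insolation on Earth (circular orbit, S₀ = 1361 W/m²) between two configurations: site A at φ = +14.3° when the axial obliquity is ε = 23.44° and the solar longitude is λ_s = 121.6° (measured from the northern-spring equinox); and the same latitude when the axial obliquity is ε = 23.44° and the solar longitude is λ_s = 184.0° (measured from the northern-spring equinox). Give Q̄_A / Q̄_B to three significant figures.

— Configuration A (φ=+14.3°):
Solar declination: sin δ = sin ε · sin λ_s = sin 23.44° × sin 121.6° = 0.33881, so δ = +19.804°.
cos H₀ = −tan(+14.3°) tan(+19.804°) = -0.0918, H₀ = 1.6627 rad.
Bracket: H₀ sin φ sin δ + cos φ cos δ sin H₀ = 1.6627×0.24700×0.33881 + 0.96902×0.94086×0.99578 = 0.139145 + 0.907865 = 1.047010.
Q̄ = (S₀/π) × [bracket] = (1361/π) × 1.047010 = 453.59 W/m².
— Configuration B (φ=+14.3°):
Solar declination: sin δ = sin ε · sin λ_s = sin 23.44° × sin 184.0° = -0.02775, so δ = -1.590°.
cos H₀ = −tan(+14.3°) tan(-1.590°) = 0.0071, H₀ = 1.5637 rad.
Bracket: H₀ sin φ sin δ + cos φ cos δ sin H₀ = 1.5637×0.24700×-0.02775 + 0.96902×0.99961×0.99997 = -0.010718 + 0.968613 = 0.957895.
Q̄ = (S₀/π) × [bracket] = (1361/π) × 0.957895 = 414.98 W/m².
Ratio Q̄_A / Q̄_B = 453.59 / 414.98 = 1.093.

Q̄_A / Q̄_B ≈ 1.09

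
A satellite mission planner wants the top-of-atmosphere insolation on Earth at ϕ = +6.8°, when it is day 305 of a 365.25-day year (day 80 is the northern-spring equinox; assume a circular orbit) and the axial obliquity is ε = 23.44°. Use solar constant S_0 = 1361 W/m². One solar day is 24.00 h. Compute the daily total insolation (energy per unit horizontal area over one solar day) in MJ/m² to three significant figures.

Solar longitude: L_s = 360° × (305 − 80)/365.25 = 221.766°.
sin δ = sin 23.44° × sin 221.766° = -0.26496, so δ = -15.365°.
cos h₀ = −tan(+6.8°) tan(-15.365°) = 0.0328, h₀ = 1.5380 rad.
Bracket: h₀ sin ϕ sin δ + cos ϕ cos δ sin h₀ = 1.5380×0.11840×-0.26496 + 0.99297×0.96426×0.99946 = -0.048249 + 0.956964 = 0.908715.
Q̄ = (S_0/π) × [bracket] = (1361/π) × 0.908715 = 393.67 W/m².
Daily total = Q̄ × 24.00 h × 3600 s/h = 393.67 × 24.00 × 3600 / 10⁶ = 34.01 MJ/m².

34.0 MJ/m²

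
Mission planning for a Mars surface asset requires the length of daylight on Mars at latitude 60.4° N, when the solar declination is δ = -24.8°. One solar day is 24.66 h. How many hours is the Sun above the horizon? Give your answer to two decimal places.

cos H₀ = −tan φ · tan δ = −tan(+60.4°) × tan(-24.800°) = 0.8134, so H₀ = 0.6209 rad = 35.57°.
Daylight = 2H₀/(2π) × 24.66 h = (0.6209/π) × 24.66 = 4.87 h.

4.87 h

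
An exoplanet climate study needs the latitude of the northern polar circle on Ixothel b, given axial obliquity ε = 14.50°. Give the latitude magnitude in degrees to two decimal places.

The polar circle is the lowest latitude that experiences at least one full rotation of continuous daylight at the northern-summer solstice; it lies at |φ| = 90° − ε = 90° − 14.50° = 75.50°.

75.50°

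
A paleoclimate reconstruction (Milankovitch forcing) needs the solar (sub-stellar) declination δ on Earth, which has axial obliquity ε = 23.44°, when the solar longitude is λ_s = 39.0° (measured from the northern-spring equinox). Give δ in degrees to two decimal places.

sin δ = sin ε · sin λ_s = sin 23.44° × sin 39.0° = 0.250336.
δ = arcsin(0.250336) = +14.50°.

δ = +14.50°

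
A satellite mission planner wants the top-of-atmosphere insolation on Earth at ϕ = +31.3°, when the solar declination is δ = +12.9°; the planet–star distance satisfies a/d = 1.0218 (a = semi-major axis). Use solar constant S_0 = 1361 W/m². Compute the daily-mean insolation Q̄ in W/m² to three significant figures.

Q̄ ≈ 463 W/m²

cos h₀ = −tan(+31.3°) tan(+12.900°) = -0.1393, h₀ = 1.7105 rad.
Bracket: h₀ sin ϕ sin δ + cos ϕ cos δ sin h₀ = 1.7105×0.51952×0.22325 + 0.85446×0.97476×0.99026 = 0.198389 + 0.824781 = 1.023170.
Inverse-square distance factor (a/d)² = 1.0218² = 1.044075.
Q̄ = (S_0/π) × 1.044075 × [bracket] = (1361/π) × 1.044075 × 1.023170 = 462.8 W/m².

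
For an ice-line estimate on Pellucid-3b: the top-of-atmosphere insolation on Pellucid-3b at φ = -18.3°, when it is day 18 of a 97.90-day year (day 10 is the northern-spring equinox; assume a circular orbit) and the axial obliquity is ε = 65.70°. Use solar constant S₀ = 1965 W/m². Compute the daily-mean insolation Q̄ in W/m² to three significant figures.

Solar longitude: λ_s = 360° × (18 − 10)/97.90 = 29.418°.
sin δ = sin 65.70° × sin 29.418° = 0.44766, so δ = +26.593°.
cos H₀ = −tan(-18.3°) tan(+26.593°) = 0.1656, H₀ = 1.4045 rad.
Bracket: H₀ sin φ sin δ + cos φ cos δ sin H₀ = 1.4045×-0.31399×0.44766 + 0.94943×0.89421×0.98620 = -0.197418 + 0.837274 = 0.639856.
Q̄ = (S₀/π) × [bracket] = (1965/π) × 0.639856 = 400.2 W/m².

Q̄ ≈ 400 W/m²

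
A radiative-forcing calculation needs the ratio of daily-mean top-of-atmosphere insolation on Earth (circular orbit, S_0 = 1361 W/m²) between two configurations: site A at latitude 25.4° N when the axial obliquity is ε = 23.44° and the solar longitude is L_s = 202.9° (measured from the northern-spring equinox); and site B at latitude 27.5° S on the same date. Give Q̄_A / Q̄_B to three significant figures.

Q̄_A / Q̄_B ≈ 0.797

— Configuration A (ϕ=+25.4°):
Solar declination: sin δ = sin ε · sin L_s = sin 23.44° × sin 202.9° = -0.15479, so δ = -8.905°.
cos h₀ = −tan(+25.4°) tan(-8.905°) = 0.0744, h₀ = 1.4963 rad.
Bracket: h₀ sin ϕ sin δ + cos ϕ cos δ sin h₀ = 1.4963×0.42894×-0.15479 + 0.90334×0.98795×0.99723 = -0.099348 + 0.889983 = 0.790635.
Q̄ = (S_0/π) × [bracket] = (1361/π) × 0.790635 = 342.52 W/m².
— Configuration B (ϕ=-27.5°):
cos h₀ = −tan(-27.5°) tan(-8.905°) = -0.0816, h₀ = 1.6524 rad.
Bracket: h₀ sin ϕ sin δ + cos ϕ cos δ sin h₀ = 1.6524×-0.46175×-0.15479 + 0.88701×0.98795×0.99667 = 0.118104 + 0.873403 = 0.991507.
Q̄ = (S_0/π) × [bracket] = (1361/π) × 0.991507 = 429.54 W/m².
Ratio Q̄_A / Q̄_B = 342.52 / 429.54 = 0.7974.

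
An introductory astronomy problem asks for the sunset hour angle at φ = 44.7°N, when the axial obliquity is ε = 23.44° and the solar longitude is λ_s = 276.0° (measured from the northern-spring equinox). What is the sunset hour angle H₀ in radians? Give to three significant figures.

H₀ = 1.13 rad

Solar declination: sin δ = sin ε · sin λ_s = sin 23.44° × sin 276.0° = -0.39561, so δ = -23.304°.
cos H₀ = −tan φ · tan δ = −tan(+44.7°) × tan(-23.304°) = 0.4263, so H₀ = 1.1304 rad = 64.77°.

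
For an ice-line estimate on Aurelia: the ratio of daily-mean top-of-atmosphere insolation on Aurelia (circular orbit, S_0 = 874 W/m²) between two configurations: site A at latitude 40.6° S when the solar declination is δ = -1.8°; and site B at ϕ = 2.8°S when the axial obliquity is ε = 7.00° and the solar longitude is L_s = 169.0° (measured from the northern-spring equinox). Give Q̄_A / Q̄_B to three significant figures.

Q̄_A / Q̄_B ≈ 0.794

— Configuration A (ϕ=-40.6°):
cos h₀ = −tan(-40.6°) tan(-1.800°) = -0.0269, h₀ = 1.5977 rad.
Bracket: h₀ sin ϕ sin δ + cos ϕ cos δ sin h₀ = 1.5977×-0.65077×-0.03141 + 0.75927×0.99951×0.99964 = 0.032658 + 0.758625 = 0.791283.
Q̄ = (S_0/π) × [bracket] = (874/π) × 0.791283 = 220.14 W/m².
— Configuration B (ϕ=-2.8°):
Solar declination: sin δ = sin ε · sin L_s = sin 7.00° × sin 169.0° = 0.02325, so δ = +1.332°.
cos h₀ = −tan(-2.8°) tan(+1.332°) = 0.0011, h₀ = 1.5697 rad.
Bracket: h₀ sin ϕ sin δ + cos ϕ cos δ sin h₀ = 1.5697×-0.04885×0.02325 + 0.99881×0.99973×1.00000 = -0.001783 + 0.998540 = 0.996757.
Q̄ = (S_0/π) × [bracket] = (874/π) × 0.996757 = 277.30 W/m².
Ratio Q̄_A / Q̄_B = 220.14 / 277.30 = 0.7939.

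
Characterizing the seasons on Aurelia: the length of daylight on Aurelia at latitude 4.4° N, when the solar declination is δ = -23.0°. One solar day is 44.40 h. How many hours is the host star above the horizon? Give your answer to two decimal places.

21.74 h

cos h₀ = −tan ϕ · tan δ = −tan(+4.4°) × tan(-23.000°) = 0.0327, so h₀ = 1.5381 rad = 88.13°.
Daylight = 2h₀/(2π) × 44.40 h = (1.5381/π) × 44.40 = 21.74 h.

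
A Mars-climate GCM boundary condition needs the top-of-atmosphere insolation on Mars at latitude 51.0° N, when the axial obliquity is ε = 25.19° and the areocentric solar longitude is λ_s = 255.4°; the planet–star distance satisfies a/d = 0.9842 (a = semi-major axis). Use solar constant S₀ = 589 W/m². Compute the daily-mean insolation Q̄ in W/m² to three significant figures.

Q̄ ≈ 29.5 W/m²

sin δ = sin 25.19° × sin 255.4° = -0.41188, so δ = -24.323°.
cos H₀ = −tan(+51.0°) tan(-24.323°) = 0.5582, H₀ = 0.9786 rad.
Bracket: H₀ sin φ sin δ + cos φ cos δ sin H₀ = 0.9786×0.77715×-0.41188 + 0.62932×0.91124×0.82973 = -0.313243 + 0.475818 = 0.162575.
Inverse-square distance factor (a/d)² = 0.9842² = 0.968650.
Q̄ = (S₀/π) × 0.968650 × [bracket] = (589/π) × 0.968650 × 0.162575 = 29.52 W/m².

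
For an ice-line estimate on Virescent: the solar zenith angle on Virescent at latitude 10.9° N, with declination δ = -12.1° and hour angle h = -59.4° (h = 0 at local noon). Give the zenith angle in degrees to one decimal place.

cos θ_z = sin ϕ sin δ + cos ϕ cos δ cos h = -0.039638 + 0.488752 = 0.449114.
θ_z = arccos(0.449114) = 63.3°.

θ_z = 63.3°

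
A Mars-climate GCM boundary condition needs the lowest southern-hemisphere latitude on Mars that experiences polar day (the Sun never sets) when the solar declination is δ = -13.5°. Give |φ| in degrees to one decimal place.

Polar day requires cos H₀ = −tan φ tan δ ≤ −1, i.e. tan φ tan δ ≥ 1.
The boundary is |tan φ| · |tan δ| = 1, so |φ| = 90° − |δ| = 90° − 13.5° = 76.5° in the southern hemisphere.

|φ| = 76.5°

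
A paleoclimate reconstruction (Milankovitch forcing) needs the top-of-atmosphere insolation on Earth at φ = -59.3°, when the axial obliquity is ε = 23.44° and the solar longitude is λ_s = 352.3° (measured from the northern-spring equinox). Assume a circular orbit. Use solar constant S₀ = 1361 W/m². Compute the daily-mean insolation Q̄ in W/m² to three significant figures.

Q̄ ≈ 253 W/m²

Solar declination: sin δ = sin ε · sin λ_s = sin 23.44° × sin 352.3° = -0.05330, so δ = -3.055°.
cos H₀ = −tan(-59.3°) tan(-3.055°) = -0.0899, H₀ = 1.6608 rad.
Bracket: H₀ sin φ sin δ + cos φ cos δ sin H₀ = 1.6608×-0.85985×-0.05330 + 0.51054×0.99858×0.99595 = 0.076114 + 0.507750 = 0.583864.
Q̄ = (S₀/π) × [bracket] = (1361/π) × 0.583864 = 252.9 W/m².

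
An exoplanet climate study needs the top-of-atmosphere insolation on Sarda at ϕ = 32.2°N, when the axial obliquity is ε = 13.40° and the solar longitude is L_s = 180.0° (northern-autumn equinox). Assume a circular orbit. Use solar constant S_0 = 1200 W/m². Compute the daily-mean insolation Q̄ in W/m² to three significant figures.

Solar declination: sin δ = sin ε · sin L_s = sin 13.40° × sin 180.0° = 0.00000, so δ = +0.000°.
cos h₀ = −tan(+32.2°) tan(+0.000°) = -0.0000, h₀ = 1.5708 rad.
Bracket: h₀ sin ϕ sin δ + cos ϕ cos δ sin h₀ = 1.5708×0.53288×0.00000 + 0.84619×1.00000×1.00000 = 0.000000 + 0.846190 = 0.846190.
Q̄ = (S_0/π) × [bracket] = (1200/π) × 0.846190 = 323.2 W/m².

Q̄ ≈ 323 W/m²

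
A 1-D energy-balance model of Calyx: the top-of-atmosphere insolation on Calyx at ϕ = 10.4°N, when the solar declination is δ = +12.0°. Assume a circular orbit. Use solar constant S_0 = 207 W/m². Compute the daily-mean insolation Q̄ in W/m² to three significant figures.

cos h₀ = −tan(+10.4°) tan(+12.000°) = -0.0390, h₀ = 1.6098 rad.
Bracket: h₀ sin ϕ sin δ + cos ϕ cos δ sin h₀ = 1.6098×0.18052×0.20791 + 0.98357×0.97815×0.99924 = 0.060419 + 0.961348 = 1.021767.
Q̄ = (S_0/π) × [bracket] = (207/π) × 1.021767 = 67.32 W/m².

Q̄ ≈ 67.3 W/m²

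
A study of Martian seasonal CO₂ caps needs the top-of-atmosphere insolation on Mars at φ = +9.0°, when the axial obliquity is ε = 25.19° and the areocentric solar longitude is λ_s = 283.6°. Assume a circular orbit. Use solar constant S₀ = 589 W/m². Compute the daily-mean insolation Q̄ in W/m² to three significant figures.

Q̄ ≈ 150 W/m²

sin δ = sin 25.19° × sin 283.6° = -0.41369, so δ = -24.437°.
cos H₀ = −tan(+9.0°) tan(-24.437°) = 0.0720, H₀ = 1.4988 rad.
Bracket: H₀ sin φ sin δ + cos φ cos δ sin H₀ = 1.4988×0.15643×-0.41369 + 0.98769×0.91042×0.99741 = -0.096993 + 0.896884 = 0.799891.
Q̄ = (S₀/π) × [bracket] = (589/π) × 0.799891 = 150.0 W/m².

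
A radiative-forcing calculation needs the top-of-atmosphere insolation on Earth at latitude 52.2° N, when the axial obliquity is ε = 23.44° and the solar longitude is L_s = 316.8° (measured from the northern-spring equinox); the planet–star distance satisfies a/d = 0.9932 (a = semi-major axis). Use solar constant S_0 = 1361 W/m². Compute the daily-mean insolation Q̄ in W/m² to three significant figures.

Q̄ ≈ 125 W/m²

Solar declination: sin δ = sin ε · sin L_s = sin 23.44° × sin 316.8° = -0.27230, so δ = -15.801°.
cos h₀ = −tan(+52.2°) tan(-15.801°) = 0.3648, h₀ = 1.1973 rad.
Bracket: h₀ sin ϕ sin δ + cos ϕ cos δ sin h₀ = 1.1973×0.79016×-0.27230 + 0.61291×0.96221×0.93107 = -0.257612 + 0.549097 = 0.291485.
Inverse-square distance factor (a/d)² = 0.9932² = 0.986446.
Q̄ = (S_0/π) × 0.986446 × [bracket] = (1361/π) × 0.986446 × 0.291485 = 124.6 W/m².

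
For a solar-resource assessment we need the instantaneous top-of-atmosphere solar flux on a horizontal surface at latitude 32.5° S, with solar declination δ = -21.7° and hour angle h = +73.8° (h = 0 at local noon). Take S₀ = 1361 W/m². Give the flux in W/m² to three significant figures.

568 W/m²

cos θ_z = sin φ sin δ + cos φ cos δ cos h = 0.198665 + 0.218624 = 0.417289.
Flux = S₀ · cos θ_z = 1361 × 0.417289 = 567.9 W/m².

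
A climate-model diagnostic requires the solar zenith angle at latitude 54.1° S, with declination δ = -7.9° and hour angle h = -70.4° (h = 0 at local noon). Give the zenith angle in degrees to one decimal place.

θ_z = 72.2°

cos θ_z = sin φ sin δ + cos φ cos δ cos h = 0.111336 + 0.194833 = 0.306169.
θ_z = arccos(0.306169) = 72.2°.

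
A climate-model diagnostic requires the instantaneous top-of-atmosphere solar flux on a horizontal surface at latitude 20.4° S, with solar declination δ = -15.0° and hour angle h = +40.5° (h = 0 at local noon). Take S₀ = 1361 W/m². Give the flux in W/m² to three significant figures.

cos θ_z = sin φ sin δ + cos φ cos δ cos h = 0.090217 + 0.688430 = 0.778647.
Flux = S₀ · cos θ_z = 1361 × 0.778647 = 1060 W/m².

1.06e+03 W/m²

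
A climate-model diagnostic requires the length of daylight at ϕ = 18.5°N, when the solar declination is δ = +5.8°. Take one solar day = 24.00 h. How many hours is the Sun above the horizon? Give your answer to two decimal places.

12.26 h

cos h₀ = −tan ϕ · tan δ = −tan(+18.5°) × tan(+5.800°) = -0.0340, so h₀ = 1.6048 rad = 91.95°.
Daylight = 2h₀/(2π) × 24.00 h = (1.6048/π) × 24.00 = 12.26 h.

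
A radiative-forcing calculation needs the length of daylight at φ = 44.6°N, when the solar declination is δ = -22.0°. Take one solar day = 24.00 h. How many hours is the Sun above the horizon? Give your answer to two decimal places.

cos H₀ = −tan φ · tan δ = −tan(+44.6°) × tan(-22.000°) = 0.3984, so H₀ = 1.1610 rad = 66.52°.
Daylight = 2H₀/(2π) × 24.00 h = (1.1610/π) × 24.00 = 8.87 h.

8.87 h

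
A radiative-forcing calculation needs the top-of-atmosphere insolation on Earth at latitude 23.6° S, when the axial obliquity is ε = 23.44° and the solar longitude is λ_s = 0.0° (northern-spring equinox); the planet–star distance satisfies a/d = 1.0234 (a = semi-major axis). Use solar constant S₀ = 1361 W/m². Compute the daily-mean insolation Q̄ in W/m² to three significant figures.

Solar declination: sin δ = sin ε · sin λ_s = sin 23.44° × sin 0.0° = 0.00000, so δ = +0.000°.
cos H₀ = −tan(-23.6°) tan(+0.000°) = 0.0000, H₀ = 1.5708 rad.
Bracket: H₀ sin φ sin δ + cos φ cos δ sin H₀ = 1.5708×-0.40035×0.00000 + 0.91636×1.00000×1.00000 = -0.000000 + 0.916360 = 0.916360.
Inverse-square distance factor (a/d)² = 1.0234² = 1.047348.
Q̄ = (S₀/π) × 1.047348 × [bracket] = (1361/π) × 1.047348 × 0.916360 = 415.8 W/m².

Q̄ ≈ 416 W/m²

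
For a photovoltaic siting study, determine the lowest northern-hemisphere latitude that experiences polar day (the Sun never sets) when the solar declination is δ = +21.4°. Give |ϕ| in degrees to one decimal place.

Polar day requires cos h₀ = −tan ϕ tan δ ≤ −1, i.e. tan ϕ tan δ ≥ 1.
The boundary is |tan ϕ| · |tan δ| = 1, so |ϕ| = 90° − |δ| = 90° − 21.4° = 68.6° in the northern hemisphere.

|ϕ| = 68.6°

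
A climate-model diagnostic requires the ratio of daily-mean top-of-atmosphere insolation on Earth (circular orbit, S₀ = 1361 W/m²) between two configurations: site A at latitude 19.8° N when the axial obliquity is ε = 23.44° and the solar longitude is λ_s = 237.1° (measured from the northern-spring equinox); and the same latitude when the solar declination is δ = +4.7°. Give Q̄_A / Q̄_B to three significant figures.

Q̄_A / Q̄_B ≈ 0.730

— Configuration A (φ=+19.8°):
Solar declination: sin δ = sin ε · sin λ_s = sin 23.44° × sin 237.1° = -0.33399, so δ = -19.511°.
cos H₀ = −tan(+19.8°) tan(-19.511°) = 0.1276, H₀ = 1.4429 rad.
Bracket: H₀ sin φ sin δ + cos φ cos δ sin H₀ = 1.4429×0.33874×-0.33399 + 0.94088×0.94258×0.99183 = -0.163244 + 0.879609 = 0.716365.
Q̄ = (S₀/π) × [bracket] = (1361/π) × 0.716365 = 310.34 W/m².
— Configuration B (φ=+19.8°):
cos H₀ = −tan(+19.8°) tan(+4.700°) = -0.0296, H₀ = 1.6004 rad.
Bracket: H₀ sin φ sin δ + cos φ cos δ sin H₀ = 1.6004×0.33874×0.08194 + 0.94088×0.99664×0.99956 = 0.044421 + 0.937306 = 0.981727.
Q̄ = (S₀/π) × [bracket] = (1361/π) × 0.981727 = 425.30 W/m².
Ratio Q̄_A / Q̄_B = 310.34 / 425.30 = 0.7297.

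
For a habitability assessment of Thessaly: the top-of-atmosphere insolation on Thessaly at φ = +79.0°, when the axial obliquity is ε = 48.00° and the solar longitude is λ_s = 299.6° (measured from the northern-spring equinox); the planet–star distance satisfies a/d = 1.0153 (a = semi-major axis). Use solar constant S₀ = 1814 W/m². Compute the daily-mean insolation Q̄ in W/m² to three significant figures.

Solar declination: sin δ = sin ε · sin λ_s = sin 48.00° × sin 299.6° = -0.64616, so δ = -40.253°.
cos H₀ = −tan(+79.0°) tan(-40.253°) = 4.3556 ≥ 1 ⇒ polar night, H₀ = 0 and Q̄ = 0.
Inverse-square distance factor (a/d)² = 1.0153² = 1.030834.

Q̄ ≈ 0.00 W/m²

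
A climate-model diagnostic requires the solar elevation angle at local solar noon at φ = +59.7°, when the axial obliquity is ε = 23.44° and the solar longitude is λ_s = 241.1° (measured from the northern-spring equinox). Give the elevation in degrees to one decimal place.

Solar declination: sin δ = sin ε · sin λ_s = sin 23.44° × sin 241.1° = -0.34825, so δ = -20.380°.
At local noon the hour angle is zero, so the zenith angle equals |φ − δ| = |+59.7° − (-20.380°)| = 80.080°.
Elevation = 90° − 80.080° = 9.9°.

9.9°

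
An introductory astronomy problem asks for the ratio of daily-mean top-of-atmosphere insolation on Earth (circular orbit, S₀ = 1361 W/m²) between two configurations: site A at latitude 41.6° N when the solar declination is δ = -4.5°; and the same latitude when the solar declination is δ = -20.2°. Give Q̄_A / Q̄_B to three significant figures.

Q̄_A / Q̄_B ≈ 1.75

— Configuration A (φ=+41.6°):
cos H₀ = −tan(+41.6°) tan(-4.500°) = 0.0699, H₀ = 1.5009 rad.
Bracket: H₀ sin φ sin δ + cos φ cos δ sin H₀ = 1.5009×0.66393×-0.07846 + 0.74780×0.99692×0.99756 = -0.078185 + 0.743678 = 0.665493.
Q̄ = (S₀/π) × [bracket] = (1361/π) × 0.665493 = 288.30 W/m².
— Configuration B (φ=+41.6°):
cos H₀ = −tan(+41.6°) tan(-20.200°) = 0.3267, H₀ = 1.2380 rad.
Bracket: H₀ sin φ sin δ + cos φ cos δ sin H₀ = 1.2380×0.66393×-0.34530 + 0.74780×0.93849×0.94514 = -0.283818 + 0.663302 = 0.379484.
Q̄ = (S₀/π) × [bracket] = (1361/π) × 0.379484 = 164.40 W/m².
Ratio Q̄_A / Q̄_B = 288.30 / 164.40 = 1.754.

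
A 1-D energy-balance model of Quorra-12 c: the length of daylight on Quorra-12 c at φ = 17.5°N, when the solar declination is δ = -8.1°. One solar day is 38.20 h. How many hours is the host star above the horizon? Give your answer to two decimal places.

18.55 h

cos H₀ = −tan φ · tan δ = −tan(+17.5°) × tan(-8.100°) = 0.0449, so H₀ = 1.5259 rad = 87.43°.
Daylight = 2H₀/(2π) × 38.20 h = (1.5259/π) × 38.20 = 18.55 h.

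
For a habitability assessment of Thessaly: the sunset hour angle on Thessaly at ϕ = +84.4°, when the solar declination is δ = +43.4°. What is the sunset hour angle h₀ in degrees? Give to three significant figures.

h₀ = 180°

Sunrise equation: cos h₀ = −tan ϕ · tan δ = -9.6445 ≤ −1, so the host star never sets (polar day) and h₀ = π.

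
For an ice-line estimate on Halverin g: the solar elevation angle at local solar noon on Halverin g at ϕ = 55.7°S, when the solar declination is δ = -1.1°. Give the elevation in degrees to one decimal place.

35.4°

At local noon the hour angle is zero, so the zenith angle equals |ϕ − δ| = |-55.7° − (-1.100°)| = 54.600°.
Elevation = 90° − 54.600° = 35.4°.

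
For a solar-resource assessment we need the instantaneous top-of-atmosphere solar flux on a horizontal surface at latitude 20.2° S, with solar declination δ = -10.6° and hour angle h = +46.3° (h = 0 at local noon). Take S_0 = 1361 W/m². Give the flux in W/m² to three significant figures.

954 W/m²

cos θ_z = sin ϕ sin δ + cos ϕ cos δ cos h = 0.063518 + 0.637324 = 0.700842.
Flux = S_0 · cos θ_z = 1361 × 0.700842 = 953.8 W/m².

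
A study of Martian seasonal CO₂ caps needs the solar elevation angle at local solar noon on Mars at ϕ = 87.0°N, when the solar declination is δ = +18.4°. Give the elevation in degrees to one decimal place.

At local noon the hour angle is zero, so the zenith angle equals |ϕ − δ| = |+87.0° − (+18.400°)| = 68.600°.
Elevation = 90° − 68.600° = 21.4°.

21.4°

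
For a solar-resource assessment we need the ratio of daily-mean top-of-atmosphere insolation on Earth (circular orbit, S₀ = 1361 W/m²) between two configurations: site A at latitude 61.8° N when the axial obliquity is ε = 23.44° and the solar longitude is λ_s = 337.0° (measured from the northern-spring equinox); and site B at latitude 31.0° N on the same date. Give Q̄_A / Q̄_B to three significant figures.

— Configuration A (φ=+61.8°):
Solar declination: sin δ = sin ε · sin λ_s = sin 23.44° × sin 337.0° = -0.15543, so δ = -8.942°.
cos H₀ = −tan(+61.8°) tan(-8.942°) = 0.2934, H₀ = 1.2730 rad.
Bracket: H₀ sin φ sin δ + cos φ cos δ sin H₀ = 1.2730×0.88130×-0.15543 + 0.47255×0.98785×0.95598 = -0.174376 + 0.446260 = 0.271884.
Q̄ = (S₀/π) × [bracket] = (1361/π) × 0.271884 = 117.79 W/m².
— Configuration B (φ=+31.0°):
cos H₀ = −tan(+31.0°) tan(-8.942°) = 0.0945, H₀ = 1.4761 rad.
Bracket: H₀ sin φ sin δ + cos φ cos δ sin H₀ = 1.4761×0.51504×-0.15543 + 0.85717×0.98785×0.99552 = -0.118166 + 0.842962 = 0.724796.
Q̄ = (S₀/π) × [bracket] = (1361/π) × 0.724796 = 314.00 W/m².
Ratio Q̄_A / Q̄_B = 117.79 / 314.00 = 0.3751.

Q̄_A / Q̄_B ≈ 0.375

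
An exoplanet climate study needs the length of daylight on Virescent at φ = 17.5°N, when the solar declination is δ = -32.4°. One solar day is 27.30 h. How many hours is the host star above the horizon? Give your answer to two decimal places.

cos H₀ = −tan φ · tan δ = −tan(+17.5°) × tan(-32.400°) = 0.2001, so H₀ = 1.3693 rad = 78.46°.
Daylight = 2H₀/(2π) × 27.30 h = (1.3693/π) × 27.30 = 11.90 h.

11.90 h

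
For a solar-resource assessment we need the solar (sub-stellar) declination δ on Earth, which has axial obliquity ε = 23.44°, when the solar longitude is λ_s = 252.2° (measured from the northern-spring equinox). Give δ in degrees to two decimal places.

sin δ = sin ε · sin λ_s = sin 23.44° × sin 252.2° = -0.378746.
δ = arcsin(-0.378746) = -22.26°.

δ = -22.26°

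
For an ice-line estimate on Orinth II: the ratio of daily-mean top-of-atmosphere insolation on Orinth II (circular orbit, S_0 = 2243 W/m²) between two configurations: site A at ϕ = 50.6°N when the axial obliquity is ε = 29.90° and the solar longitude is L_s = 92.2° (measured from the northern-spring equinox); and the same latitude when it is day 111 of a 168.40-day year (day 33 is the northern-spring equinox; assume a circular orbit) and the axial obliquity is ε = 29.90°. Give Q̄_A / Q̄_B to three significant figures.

— Configuration A (ϕ=+50.6°):
Solar declination: sin δ = sin ε · sin L_s = sin 29.90° × sin 92.2° = 0.49812, so δ = +29.876°.
cos h₀ = −tan(+50.6°) tan(+29.876°) = -0.6994, h₀ = 2.3453 rad.
Bracket: h₀ sin ϕ sin δ + cos ϕ cos δ sin h₀ = 2.3453×0.77273×0.49812 + 0.63473×0.86711×0.71477 = 0.902735 + 0.393396 = 1.296131.
Q̄ = (S_0/π) × [bracket] = (2243/π) × 1.296131 = 925.40 W/m².
— Configuration B (ϕ=+50.6°):
Solar longitude: L_s = 360° × (111 − 33)/168.40 = 166.746°.
sin δ = sin 29.90° × sin 166.746° = 0.11429, so δ = +6.563°.
cos h₀ = −tan(+50.6°) tan(+6.563°) = -0.1401, h₀ = 1.7113 rad.
Bracket: h₀ sin ϕ sin δ + cos ϕ cos δ sin h₀ = 1.7113×0.77273×0.11429 + 0.63473×0.99345×0.99014 = 0.151134 + 0.624355 = 0.775489.
Q̄ = (S_0/π) × [bracket] = (2243/π) × 0.775489 = 553.68 W/m².
Ratio Q̄_A / Q̄_B = 925.40 / 553.68 = 1.671.

Q̄_A / Q̄_B ≈ 1.67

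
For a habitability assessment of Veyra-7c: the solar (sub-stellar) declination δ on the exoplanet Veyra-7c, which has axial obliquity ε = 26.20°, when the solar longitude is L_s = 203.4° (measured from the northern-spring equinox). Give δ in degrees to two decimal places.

sin δ = sin ε · sin L_s = sin 26.20° × sin 203.4° = -0.175343.
δ = arcsin(-0.175343) = -10.10°.

δ = -10.10°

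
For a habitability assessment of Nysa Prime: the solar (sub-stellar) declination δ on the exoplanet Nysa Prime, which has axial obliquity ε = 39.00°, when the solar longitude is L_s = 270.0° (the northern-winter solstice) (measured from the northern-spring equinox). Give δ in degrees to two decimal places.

δ = -39.00°

sin δ = sin ε · sin L_s = sin 39.00° × sin 270.0° = -0.629320.
δ = arcsin(-0.629320) = -39.00°.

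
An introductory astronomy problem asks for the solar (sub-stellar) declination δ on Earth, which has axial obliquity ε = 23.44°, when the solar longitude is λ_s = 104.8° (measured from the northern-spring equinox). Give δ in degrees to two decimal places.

δ = +22.62°

sin δ = sin ε · sin λ_s = sin 23.44° × sin 104.8° = 0.384591.
δ = arcsin(0.384591) = +22.62°.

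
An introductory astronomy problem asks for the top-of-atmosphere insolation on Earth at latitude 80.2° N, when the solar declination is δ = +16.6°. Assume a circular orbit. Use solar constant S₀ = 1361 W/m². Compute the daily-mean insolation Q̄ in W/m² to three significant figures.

Q̄ ≈ 383 W/m²

cos H₀ = −tan(+80.2°) tan(+16.600°) = -1.7259 ≤ −1 ⇒ polar day, H₀ = π.
Bracket: H₀ sin φ sin δ + cos φ cos δ sin H₀ = 3.1416×0.98541×0.28569 + 0.17021×0.95832×0.00000 = 0.884429 + 0.000000 = 0.884429.
Q̄ = (S₀/π) × [bracket] = (1361/π) × 0.884429 = 383.2 W/m².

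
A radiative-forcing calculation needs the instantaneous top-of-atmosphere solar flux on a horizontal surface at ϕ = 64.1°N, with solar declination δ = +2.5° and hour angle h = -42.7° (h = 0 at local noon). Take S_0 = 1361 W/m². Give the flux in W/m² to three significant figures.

490 W/m²

cos θ_z = sin ϕ sin δ + cos ϕ cos δ cos h = 0.039238 + 0.320706 = 0.359944.
Flux = S_0 · cos θ_z = 1361 × 0.359944 = 489.9 W/m².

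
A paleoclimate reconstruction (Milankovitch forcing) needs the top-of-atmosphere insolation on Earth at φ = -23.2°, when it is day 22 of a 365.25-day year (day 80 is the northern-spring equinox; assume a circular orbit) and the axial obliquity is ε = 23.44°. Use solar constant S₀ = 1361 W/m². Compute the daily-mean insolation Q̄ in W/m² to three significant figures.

Solar longitude: λ_s = 360° × (22 − 80)/365.25 = -57.166°, i.e. -57.166° + 360° = 302.834°.
sin δ = sin 23.44° × sin 302.834° = -0.33424, so δ = -19.526°.
cos H₀ = −tan(-23.2°) tan(-19.526°) = -0.1520, H₀ = 1.7234 rad.
Bracket: H₀ sin φ sin δ + cos φ cos δ sin H₀ = 1.7234×-0.39394×-0.33424 + 0.91914×0.94249×0.98838 = 0.226921 + 0.856214 = 1.083135.
Q̄ = (S₀/π) × [bracket] = (1361/π) × 1.083135 = 469.2 W/m².

Q̄ ≈ 469 W/m²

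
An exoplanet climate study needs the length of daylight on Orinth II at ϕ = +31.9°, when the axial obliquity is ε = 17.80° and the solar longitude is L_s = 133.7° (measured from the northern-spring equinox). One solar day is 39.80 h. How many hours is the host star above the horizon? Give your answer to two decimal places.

Solar declination: sin δ = sin ε · sin L_s = sin 17.80° × sin 133.7° = 0.22101, so δ = +12.768°.
cos h₀ = −tan ϕ · tan δ = −tan(+31.9°) × tan(+12.768°) = -0.1411, so h₀ = 1.7123 rad = 98.11°.
Daylight = 2h₀/(2π) × 39.80 h = (1.7123/π) × 39.80 = 21.69 h.

21.69 h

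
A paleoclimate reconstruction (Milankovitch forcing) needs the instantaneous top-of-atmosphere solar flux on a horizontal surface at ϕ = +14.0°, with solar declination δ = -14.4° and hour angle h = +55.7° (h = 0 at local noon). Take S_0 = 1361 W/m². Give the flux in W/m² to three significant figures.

cos θ_z = sin ϕ sin δ + cos ϕ cos δ cos h = -0.060164 + 0.529609 = 0.469445.
Flux = S_0 · cos θ_z = 1361 × 0.469445 = 638.9 W/m².

639 W/m²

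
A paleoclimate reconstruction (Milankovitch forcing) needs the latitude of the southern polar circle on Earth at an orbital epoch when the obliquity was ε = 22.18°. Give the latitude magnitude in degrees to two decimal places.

The polar circle is the lowest latitude that experiences at least one full rotation of continuous darkness at the northern-summer solstice; it lies at |φ| = 90° − ε = 90° − 22.18° = 67.82°.

67.82°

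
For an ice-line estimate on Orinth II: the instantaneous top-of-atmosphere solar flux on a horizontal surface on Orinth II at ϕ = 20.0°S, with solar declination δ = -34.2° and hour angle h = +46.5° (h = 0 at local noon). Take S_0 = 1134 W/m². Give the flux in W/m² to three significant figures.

cos θ_z = sin ϕ sin δ + cos ϕ cos δ cos h = 0.192244 + 0.534990 = 0.727234.
Flux = S_0 · cos θ_z = 1134 × 0.727234 = 824.7 W/m².

825 W/m²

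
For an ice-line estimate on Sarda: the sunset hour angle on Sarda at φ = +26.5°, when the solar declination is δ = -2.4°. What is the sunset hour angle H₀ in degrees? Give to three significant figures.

cos H₀ = −tan φ · tan δ = −tan(+26.5°) × tan(-2.400°) = 0.0209, so H₀ = 1.5499 rad = 88.80°.

H₀ = 88.8°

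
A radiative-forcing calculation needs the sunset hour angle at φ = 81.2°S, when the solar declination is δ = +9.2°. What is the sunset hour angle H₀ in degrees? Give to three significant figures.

H₀ = 0.00°

cos H₀ = −tan φ · tan δ = 1.0462 ≥ 1, so the Sun never rises (polar night) and H₀ = 0.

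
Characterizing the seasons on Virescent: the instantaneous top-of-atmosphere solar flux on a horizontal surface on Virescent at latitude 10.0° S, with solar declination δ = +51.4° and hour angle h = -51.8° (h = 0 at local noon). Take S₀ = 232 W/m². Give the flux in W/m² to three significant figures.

56.7 W/m²

cos θ_z = sin φ sin δ + cos φ cos δ cos h = -0.135710 + 0.379951 = 0.244241.
Flux = S₀ · cos θ_z = 232 × 0.244241 = 56.66 W/m².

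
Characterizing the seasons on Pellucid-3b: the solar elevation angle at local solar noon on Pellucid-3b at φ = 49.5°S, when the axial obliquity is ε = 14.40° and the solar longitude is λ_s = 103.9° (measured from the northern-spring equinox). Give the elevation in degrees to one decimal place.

Solar declination: sin δ = sin ε · sin λ_s = sin 14.40° × sin 103.9° = 0.24141, so δ = +13.970°.
At local noon the hour angle is zero, so the zenith angle equals |φ − δ| = |-49.5° − (+13.970°)| = 63.470°.
Elevation = 90° − 63.470° = 26.5°.

26.5°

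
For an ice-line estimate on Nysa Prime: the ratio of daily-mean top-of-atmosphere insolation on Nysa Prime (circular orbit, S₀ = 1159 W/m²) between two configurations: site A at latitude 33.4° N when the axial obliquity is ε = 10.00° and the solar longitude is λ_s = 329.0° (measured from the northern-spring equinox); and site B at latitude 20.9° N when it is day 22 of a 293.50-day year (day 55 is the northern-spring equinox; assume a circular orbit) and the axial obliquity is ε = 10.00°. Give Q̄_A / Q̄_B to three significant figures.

— Configuration A (φ=+33.4°):
Solar declination: sin δ = sin ε · sin λ_s = sin 10.00° × sin 329.0° = -0.08944, so δ = -5.131°.
cos H₀ = −tan(+33.4°) tan(-5.131°) = 0.0592, H₀ = 1.5116 rad.
Bracket: H₀ sin φ sin δ + cos φ cos δ sin H₀ = 1.5116×0.55048×-0.08944 + 0.83485×0.99599×0.99825 = -0.074424 + 0.830047 = 0.755623.
Q̄ = (S₀/π) × [bracket] = (1159/π) × 0.755623 = 278.77 W/m².
— Configuration B (φ=+20.9°):
Solar longitude: λ_s = 360° × (22 − 55)/293.50 = -40.477°, i.e. -40.477° + 360° = 319.523°.
sin δ = sin 10.00° × sin 319.523° = -0.11272, so δ = -6.472°.
cos H₀ = −tan(+20.9°) tan(-6.472°) = 0.0433, H₀ = 1.5275 rad.
Bracket: H₀ sin φ sin δ + cos φ cos δ sin H₀ = 1.5275×0.35674×-0.11272 + 0.93420×0.99363×0.99906 = -0.061423 + 0.927377 = 0.865954.
Q̄ = (S₀/π) × [bracket] = (1159/π) × 0.865954 = 319.47 W/m².
Ratio Q̄_A / Q̄_B = 278.77 / 319.47 = 0.8726.

Q̄_A / Q̄_B ≈ 0.873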